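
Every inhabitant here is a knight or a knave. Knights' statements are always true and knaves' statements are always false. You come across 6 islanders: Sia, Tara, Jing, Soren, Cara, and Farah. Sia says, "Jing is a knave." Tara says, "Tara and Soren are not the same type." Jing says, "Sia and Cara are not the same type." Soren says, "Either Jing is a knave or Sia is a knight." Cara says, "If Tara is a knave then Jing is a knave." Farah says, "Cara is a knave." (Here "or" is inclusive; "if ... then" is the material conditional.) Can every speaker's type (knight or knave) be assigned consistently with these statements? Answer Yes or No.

Yes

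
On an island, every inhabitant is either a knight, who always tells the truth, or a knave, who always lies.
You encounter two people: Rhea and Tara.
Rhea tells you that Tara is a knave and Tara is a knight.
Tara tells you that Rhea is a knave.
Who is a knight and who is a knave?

Rhea is a knave and Tara is a knight.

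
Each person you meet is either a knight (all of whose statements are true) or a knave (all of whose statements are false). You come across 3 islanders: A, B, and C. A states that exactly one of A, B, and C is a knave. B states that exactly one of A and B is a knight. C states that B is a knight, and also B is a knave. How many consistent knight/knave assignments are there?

2

Consistent assignments:
  A=knave, B=knight, C=knave
  A=knave, B=knave, C=knave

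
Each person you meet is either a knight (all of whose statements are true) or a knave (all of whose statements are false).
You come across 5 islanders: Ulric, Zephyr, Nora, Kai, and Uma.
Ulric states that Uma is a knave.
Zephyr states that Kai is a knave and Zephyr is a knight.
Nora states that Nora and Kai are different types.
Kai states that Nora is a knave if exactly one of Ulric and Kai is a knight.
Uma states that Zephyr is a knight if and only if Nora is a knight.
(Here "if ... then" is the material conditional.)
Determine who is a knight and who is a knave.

Ulric is a knight, and the claim "Uma is a knave" is indeed True.
As a knave, Zephyr's statement "Kai is a knave and Zephyr is a knight" should be False; it is.
Nora is a knight, so "Nora and Kai are different types" must be True — and it is.
As a knave, Kai's statement "Nora is a knave if exactly one of Ulric and Kai is a knight" should be False; it is.
Uma is a knave; "Zephyr is a knight if and only if Nora is a knight" is False, as required.

Knights: Ulric and Nora. Knaves: Zephyr, Kai, and Uma.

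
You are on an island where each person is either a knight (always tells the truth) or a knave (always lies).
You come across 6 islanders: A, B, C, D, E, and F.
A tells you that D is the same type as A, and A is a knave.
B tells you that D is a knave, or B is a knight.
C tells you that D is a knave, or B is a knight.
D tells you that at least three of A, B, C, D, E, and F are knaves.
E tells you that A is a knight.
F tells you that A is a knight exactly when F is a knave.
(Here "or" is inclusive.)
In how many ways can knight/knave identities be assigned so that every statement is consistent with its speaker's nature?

3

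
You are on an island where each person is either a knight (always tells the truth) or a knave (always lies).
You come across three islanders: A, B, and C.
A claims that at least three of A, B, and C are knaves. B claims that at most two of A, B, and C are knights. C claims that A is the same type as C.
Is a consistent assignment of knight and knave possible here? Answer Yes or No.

Checking all 8 assignments, each has at least one speaker whose statement's truth value contradicts their type.

No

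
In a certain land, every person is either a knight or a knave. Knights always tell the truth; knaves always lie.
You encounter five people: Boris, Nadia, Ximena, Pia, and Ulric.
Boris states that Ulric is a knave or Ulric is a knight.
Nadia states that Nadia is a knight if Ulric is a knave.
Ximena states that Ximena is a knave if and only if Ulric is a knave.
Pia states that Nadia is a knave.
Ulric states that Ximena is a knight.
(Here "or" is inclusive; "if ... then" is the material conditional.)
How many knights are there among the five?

4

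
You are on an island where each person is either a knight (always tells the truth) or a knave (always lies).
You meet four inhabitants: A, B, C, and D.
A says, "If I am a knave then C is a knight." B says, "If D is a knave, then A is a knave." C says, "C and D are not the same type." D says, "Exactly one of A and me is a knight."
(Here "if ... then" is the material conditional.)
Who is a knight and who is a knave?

Suppose A is a knight. Then A's statement "if I am a knave then C is a knight" would have to be true. Checking the 8 ways to assign the others, none is consistent with every speaker.
(For instance, with B=knight, C=knave, D=knave, B's claim "if D is a knave, then A is a knave" comes out false where it would need to be true.)
So A must be a knave, making "if I am a knave then C is a knight" false. Taking A=knave, B=knight, C=knave, D=knave, each remaining statement checks out:
  B (knight): "if D is a knave, then A is a knave" — true. ✓
  C (knave): "C and D are not the same type" — false. ✓
  D (knave): "exactly one of A and me is a knight" — false. ✓
This is the unique consistent assignment.

Knights: B. Knaves: A, C, and D.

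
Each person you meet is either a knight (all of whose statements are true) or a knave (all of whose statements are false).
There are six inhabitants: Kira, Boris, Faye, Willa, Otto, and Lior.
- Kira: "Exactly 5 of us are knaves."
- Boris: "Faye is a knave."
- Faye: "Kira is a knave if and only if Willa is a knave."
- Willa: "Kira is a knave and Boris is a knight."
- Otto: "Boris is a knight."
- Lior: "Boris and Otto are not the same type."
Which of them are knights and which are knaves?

Kira is a knave, and the claim "exactly 5 of us are knaves" is indeed False.
Boris is a knight; "Faye is a knave" is True, as required.
Faye (knave): "Kira is a knave if and only if Willa is a knave" — False. ✓
As a knight, Willa's statement "Kira is a knave and Boris is a knight" should be True; it is.
Otto (knight): "Boris is a knight" — True. ✓
Lior (knave): "Boris and Otto are not the same type" — False. ✓

Knights: Boris, Willa, and Otto. Knaves: Kira, Faye, and Lior.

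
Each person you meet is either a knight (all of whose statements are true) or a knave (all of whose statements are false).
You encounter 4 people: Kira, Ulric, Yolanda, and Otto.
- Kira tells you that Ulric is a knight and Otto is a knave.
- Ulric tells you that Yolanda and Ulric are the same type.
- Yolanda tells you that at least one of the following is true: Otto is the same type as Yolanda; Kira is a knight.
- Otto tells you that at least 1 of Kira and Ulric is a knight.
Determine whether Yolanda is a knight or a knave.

Consistent assignments: {Kira=knave, Ulric=knight, Yolanda=knight, Otto=knight}
In every consistent assignment, Yolanda is a knight.

Yolanda is a knight.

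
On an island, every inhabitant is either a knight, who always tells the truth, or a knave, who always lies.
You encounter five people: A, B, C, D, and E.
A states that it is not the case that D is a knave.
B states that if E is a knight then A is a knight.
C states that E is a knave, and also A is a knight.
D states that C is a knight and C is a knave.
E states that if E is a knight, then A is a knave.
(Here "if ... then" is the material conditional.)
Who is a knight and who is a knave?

A is a knave, B is a knave, C is a knave, D is a knave, and E is a knight.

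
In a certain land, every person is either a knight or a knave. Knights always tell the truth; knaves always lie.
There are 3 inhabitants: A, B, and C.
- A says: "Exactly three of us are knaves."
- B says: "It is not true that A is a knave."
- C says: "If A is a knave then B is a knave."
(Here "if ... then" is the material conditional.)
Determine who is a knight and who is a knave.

A is a knave, so "exactly three of us are knaves" must be false — and it is.
B is a knave, and the claim "it is not true that A is a knave" is indeed false.
Since C is a knight, "if A is a knave then B is a knave" needs to be True, which holds.

A is a knave, B is a knave, and C is a knight.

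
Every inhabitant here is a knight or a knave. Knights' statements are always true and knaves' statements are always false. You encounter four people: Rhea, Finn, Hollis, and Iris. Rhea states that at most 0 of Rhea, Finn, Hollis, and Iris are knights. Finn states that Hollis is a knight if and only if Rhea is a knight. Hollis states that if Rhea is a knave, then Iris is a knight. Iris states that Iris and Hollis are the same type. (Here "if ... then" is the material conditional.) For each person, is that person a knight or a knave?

As a knave, Rhea's statement "at most 0 of Rhea, Finn, Hollis, and Iris are knights" should be false; it is.
Finn is a knave, so "Hollis is a knight if and only if Rhea is a knight" must be false — and it is.
Hollis is a knight, and the claim "if Rhea is a knave, then Iris is a knight" is indeed True.
Since Iris is a knight, "Iris and Hollis are the same type" needs to be True, which holds.

Rhea is a knave, Finn is a knave, Hollis is a knight, and Iris is a knight.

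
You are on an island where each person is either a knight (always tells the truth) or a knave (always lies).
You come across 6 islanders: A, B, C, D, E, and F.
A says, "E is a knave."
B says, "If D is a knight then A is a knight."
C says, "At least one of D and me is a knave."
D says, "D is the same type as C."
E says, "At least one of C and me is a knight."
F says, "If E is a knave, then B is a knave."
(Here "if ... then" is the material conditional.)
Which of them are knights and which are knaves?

Knights: B, C, E, and F. Knaves: A and D.

Since A is a knave, "E is a knave" needs to be False, which holds.
Since B is a knight, "if D is a knight then A is a knight" needs to be true, which holds.
C (knight): "at least one of D and me is a knave" — true. ✓
Since D is a knave, "D is the same type as C" needs to be False, which holds.
E is a knight, so "at least one of C and me is a knight" must be true — and it is.
As a knight, F's statement "if E is a knave, then B is a knave" should be true; it is.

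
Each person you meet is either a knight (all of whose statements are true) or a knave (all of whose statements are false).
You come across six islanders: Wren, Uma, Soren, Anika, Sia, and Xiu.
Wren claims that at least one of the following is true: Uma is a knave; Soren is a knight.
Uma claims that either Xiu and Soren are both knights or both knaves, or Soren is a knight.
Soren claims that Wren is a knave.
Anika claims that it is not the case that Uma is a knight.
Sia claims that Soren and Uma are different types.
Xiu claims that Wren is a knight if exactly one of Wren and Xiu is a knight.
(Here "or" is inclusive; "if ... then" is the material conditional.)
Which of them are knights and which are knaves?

Wren is a knight, Uma is a knave, Soren is a knave, Anika is a knight, Sia is a knave, and Xiu is a knight.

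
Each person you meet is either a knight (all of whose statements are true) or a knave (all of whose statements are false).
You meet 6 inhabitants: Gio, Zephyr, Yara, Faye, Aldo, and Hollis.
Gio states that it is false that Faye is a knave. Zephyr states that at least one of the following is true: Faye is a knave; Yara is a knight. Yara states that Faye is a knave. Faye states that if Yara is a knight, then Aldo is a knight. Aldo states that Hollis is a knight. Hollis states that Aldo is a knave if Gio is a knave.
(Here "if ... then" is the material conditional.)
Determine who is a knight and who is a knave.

Gio is a knight, so "it is false that Faye is a knave" must be true — and it is.
Zephyr is a knave, so "at least one of the following is true: Faye is a knave; Yara is a knight" must be false — and it is.
Yara (knave): "Faye is a knave" — false. ✓
Since Faye is a knight, "if Yara is a knight, then Aldo is a knight" needs to be true, which holds.
Aldo (knight): "Hollis is a knight" — true. ✓
Hollis (knight): "Aldo is a knave if Gio is a knave" — true. ✓

Knights: Gio, Faye, Aldo, and Hollis. Knaves: Zephyr and Yara.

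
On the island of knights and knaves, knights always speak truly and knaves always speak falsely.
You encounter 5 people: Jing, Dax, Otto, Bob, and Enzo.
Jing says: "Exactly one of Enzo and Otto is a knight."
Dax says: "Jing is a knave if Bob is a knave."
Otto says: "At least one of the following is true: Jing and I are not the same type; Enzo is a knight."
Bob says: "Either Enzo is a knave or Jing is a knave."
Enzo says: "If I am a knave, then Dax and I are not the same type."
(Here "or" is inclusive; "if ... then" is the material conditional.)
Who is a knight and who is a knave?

Suppose Jing is a knight. Then Jing's statement "exactly one of Enzo and Otto is a knight" would have to be true. Checking the 16 ways to assign the others, none is consistent with every speaker.
(For instance, with Dax=knight, Otto=knight, Bob=knight, Enzo=knight, Jing's claim "exactly one of Enzo and Otto is a knight" comes out false where it would need to be true.)
So Jing must be a knave, making "exactly one of Enzo and Otto is a knight" false. Taking Jing=knave, Dax=knight, Otto=knight, Bob=knight, Enzo=knight, each remaining statement checks out:
  Dax (knight): "Jing is a knave if Bob is a knave" — true. ✓
  Otto (knight): "at least one of the following is true: Jing and I are not the same type; Enzo is a knight" — true. ✓
  Bob (knight): "either Enzo is a knave or Jing is a knave" — true. ✓
  Enzo (knight): "if I am a knave, then Dax and I are not the same type" — true. ✓
This is the unique consistent assignment.

Knights: Dax, Otto, Bob, and Enzo. Knaves: Jing.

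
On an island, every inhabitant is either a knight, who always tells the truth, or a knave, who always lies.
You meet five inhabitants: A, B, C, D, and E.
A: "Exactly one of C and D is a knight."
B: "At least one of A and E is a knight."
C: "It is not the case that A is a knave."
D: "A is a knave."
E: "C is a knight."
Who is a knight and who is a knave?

A is a knight, B is a knight, C is a knight, D is a knave, and E is a knight.

Since A is a knight, "exactly one of C and D is a knight" needs to be true, which holds.
As a knight, B's statement "at least one of A and E is a knight" should be true; it is.
As a knight, C's statement "it is not the case that A is a knave" should be true; it is.
D is a knave, so "A is a knave" must be False — and it is.
E is a knight; "C is a knight" is true, as required.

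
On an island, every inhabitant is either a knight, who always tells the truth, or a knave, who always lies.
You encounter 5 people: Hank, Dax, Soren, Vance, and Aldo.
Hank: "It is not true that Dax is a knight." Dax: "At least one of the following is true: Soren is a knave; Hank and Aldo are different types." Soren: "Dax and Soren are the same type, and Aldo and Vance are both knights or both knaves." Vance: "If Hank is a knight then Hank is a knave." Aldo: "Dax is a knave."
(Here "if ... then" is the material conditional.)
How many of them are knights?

The unique consistent assignment is Hank=knave, Dax=knight, Soren=knave, Vance=knight, Aldo=knave.
That has 2 knights.

2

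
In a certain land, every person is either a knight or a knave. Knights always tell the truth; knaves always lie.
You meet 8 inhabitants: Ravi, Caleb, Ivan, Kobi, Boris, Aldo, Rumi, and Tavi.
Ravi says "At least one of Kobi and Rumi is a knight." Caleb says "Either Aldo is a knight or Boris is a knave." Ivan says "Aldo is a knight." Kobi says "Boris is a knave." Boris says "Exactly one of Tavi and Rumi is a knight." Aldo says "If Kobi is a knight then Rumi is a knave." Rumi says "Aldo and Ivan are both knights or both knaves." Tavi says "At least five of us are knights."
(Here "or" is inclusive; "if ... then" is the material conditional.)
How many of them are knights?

5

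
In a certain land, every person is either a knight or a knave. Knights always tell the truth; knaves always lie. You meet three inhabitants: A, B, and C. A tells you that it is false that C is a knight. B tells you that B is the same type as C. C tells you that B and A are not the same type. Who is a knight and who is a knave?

A is a knave, B is a knight, and C is a knight.

A (knave): "it is false that C is a knight" — false. ✓
As a knight, B's statement "B is the same type as C" should be true; it is.
C is a knight, and the claim "B and A are not the same type" is indeed true.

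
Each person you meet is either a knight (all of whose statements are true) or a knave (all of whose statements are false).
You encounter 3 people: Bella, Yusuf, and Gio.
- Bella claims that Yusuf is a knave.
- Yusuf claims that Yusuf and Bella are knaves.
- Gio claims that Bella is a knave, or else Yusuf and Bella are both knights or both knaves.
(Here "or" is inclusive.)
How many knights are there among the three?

The unique consistent assignment is Bella=knight, Yusuf=knave, Gio=knave.
That has 1 knight.

1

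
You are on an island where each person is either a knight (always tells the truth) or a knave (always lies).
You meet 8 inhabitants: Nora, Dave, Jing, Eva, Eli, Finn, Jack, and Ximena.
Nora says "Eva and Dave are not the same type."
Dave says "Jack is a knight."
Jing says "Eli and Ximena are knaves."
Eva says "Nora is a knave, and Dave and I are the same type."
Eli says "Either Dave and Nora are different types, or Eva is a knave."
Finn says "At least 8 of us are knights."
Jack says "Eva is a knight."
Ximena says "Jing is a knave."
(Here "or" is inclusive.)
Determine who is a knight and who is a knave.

Knights: Dave, Eva, Eli, Jack, and Ximena. Knaves: Nora, Jing, and Finn.

Nora is a knave; "Eva and Dave are not the same type" is false, as required.
As a knight, Dave's statement "Jack is a knight" should be true; it is.
Jing is a knave, so "Eli and Ximena are knaves" must be false — and it is.
As a knight, Eva's statement "Nora is a knave, and Dave and I are the same type" should be true; it is.
Since Eli is a knight, "either Dave and Nora are different types, or Eva is a knave" needs to be true, which holds.
As a knave, Finn's statement "at least 8 of us are knights" should be false; it is.
As a knight, Jack's statement "Eva is a knight" should be true; it is.
Ximena is a knight, so "Jing is a knave" must be true — and it is.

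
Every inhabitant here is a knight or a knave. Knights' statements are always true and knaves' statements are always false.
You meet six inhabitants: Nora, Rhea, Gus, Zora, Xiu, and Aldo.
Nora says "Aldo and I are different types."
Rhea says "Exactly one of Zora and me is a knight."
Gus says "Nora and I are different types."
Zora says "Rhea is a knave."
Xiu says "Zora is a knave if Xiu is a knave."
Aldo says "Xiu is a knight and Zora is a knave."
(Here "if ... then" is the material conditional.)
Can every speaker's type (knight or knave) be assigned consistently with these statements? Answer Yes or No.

No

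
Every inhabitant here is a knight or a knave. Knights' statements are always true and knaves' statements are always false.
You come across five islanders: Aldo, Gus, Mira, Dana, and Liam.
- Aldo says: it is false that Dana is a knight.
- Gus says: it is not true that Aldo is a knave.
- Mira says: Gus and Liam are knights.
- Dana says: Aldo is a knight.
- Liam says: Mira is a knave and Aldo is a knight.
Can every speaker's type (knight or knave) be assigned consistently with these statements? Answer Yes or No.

Checking all 32 assignments, each has at least one speaker whose statement's truth value contradicts their type.

No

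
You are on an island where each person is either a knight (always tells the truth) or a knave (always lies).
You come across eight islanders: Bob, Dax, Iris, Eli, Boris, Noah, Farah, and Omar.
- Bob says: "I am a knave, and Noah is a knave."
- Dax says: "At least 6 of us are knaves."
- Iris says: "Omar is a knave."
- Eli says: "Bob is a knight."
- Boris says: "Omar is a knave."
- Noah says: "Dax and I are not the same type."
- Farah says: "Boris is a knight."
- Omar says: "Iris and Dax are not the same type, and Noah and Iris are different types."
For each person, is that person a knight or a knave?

Bob is a knave, and the claim "I am a knave, and Noah is a knave" is indeed False.
Dax is a knave; "at least 6 of us are knaves" is False, as required.
Iris is a knight; "Omar is a knave" is true, as required.
Eli is a knave, and the claim "Bob is a knight" is indeed False.
Boris is a knight; "Omar is a knave" is true, as required.
As a knight, Noah's statement "Dax and I are not the same type" should be true; it is.
Farah is a knight, and the claim "Boris is a knight" is indeed true.
Omar is a knave, so "Iris and Dax are not the same type, and Noah and Iris are different types" must be False — and it is.

Bob is a knave, Dax is a knave, Iris is a knight, Eli is a knave, Boris is a knight, Noah is a knight, Farah is a knight, and Omar is a knave.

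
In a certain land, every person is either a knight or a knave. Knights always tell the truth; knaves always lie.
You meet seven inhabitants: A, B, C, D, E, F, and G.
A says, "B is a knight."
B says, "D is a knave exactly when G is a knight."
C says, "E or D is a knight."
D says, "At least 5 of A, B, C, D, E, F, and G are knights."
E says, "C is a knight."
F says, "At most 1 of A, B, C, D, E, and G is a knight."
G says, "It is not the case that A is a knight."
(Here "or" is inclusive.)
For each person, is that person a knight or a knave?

As a knight, A's statement "B is a knight" should be True; it is.
As a knight, B's statement "D is a knave exactly when G is a knight" should be True; it is.
C (knight): "E or D is a knight" — True. ✓
D is a knight, and the claim "at least 5 of A, B, C, D, E, F, and G are knights" is indeed True.
E (knight): "C is a knight" — True. ✓
F is a knave, so "at most 1 of A, B, C, D, E, and G is a knight" must be false — and it is.
G is a knave; "it is not the case that A is a knight" is false, as required.

Knights: A, B, C, D, and E. Knaves: F and G.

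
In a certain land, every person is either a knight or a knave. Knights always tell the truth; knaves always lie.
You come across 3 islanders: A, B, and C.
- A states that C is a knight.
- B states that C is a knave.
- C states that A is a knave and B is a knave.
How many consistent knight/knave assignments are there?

Consistent assignments:
  A=knave, B=knight, C=knave

1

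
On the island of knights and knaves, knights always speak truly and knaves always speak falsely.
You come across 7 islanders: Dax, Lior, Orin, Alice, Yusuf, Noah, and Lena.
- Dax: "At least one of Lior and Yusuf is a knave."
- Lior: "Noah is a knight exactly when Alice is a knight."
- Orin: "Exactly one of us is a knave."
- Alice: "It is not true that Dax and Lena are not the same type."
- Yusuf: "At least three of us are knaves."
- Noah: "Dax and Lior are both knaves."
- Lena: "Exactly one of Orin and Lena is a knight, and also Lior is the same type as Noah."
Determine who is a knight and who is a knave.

Dax is a knight, so "at least one of Lior and Yusuf is a knave" must be true — and it is.
Lior is a knave, so "Noah is a knight exactly when Alice is a knight" must be False — and it is.
Orin is a knave; "exactly one of us is a knave" is False, as required.
Since Alice is a knight, "it is not true that Dax and Lena are not the same type" needs to be true, which holds.
Yusuf is a knight, and the claim "at least three of us are knaves" is indeed true.
Noah is a knave, and the claim "Dax and Lior are both knaves" is indeed False.
Lena is a knight, so "exactly one of Orin and Lena is a knight, and also Lior is the same type as Noah" must be true — and it is.

Dax is a knight, Lior is a knave, Orin is a knave, Alice is a knight, Yusuf is a knight, Noah is a knave, and Lena is a knight.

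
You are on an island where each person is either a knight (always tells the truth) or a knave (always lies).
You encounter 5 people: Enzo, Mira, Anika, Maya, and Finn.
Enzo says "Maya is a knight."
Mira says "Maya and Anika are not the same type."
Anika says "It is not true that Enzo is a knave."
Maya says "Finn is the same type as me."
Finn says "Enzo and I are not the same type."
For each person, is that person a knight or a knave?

Enzo is a knave, Mira is a knave, Anika is a knave, Maya is a knave, and Finn is a knight.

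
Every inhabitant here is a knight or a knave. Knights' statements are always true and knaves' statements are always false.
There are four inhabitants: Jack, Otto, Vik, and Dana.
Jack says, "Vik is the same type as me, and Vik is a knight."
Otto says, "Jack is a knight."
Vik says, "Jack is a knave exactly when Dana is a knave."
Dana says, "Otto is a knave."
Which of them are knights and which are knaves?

Suppose Jack is a knight. Then Jack's statement "Vik is the same type as me, and Vik is a knight" would have to be true. Checking the 8 ways to assign the others, none is consistent with every speaker.
(For instance, with Otto=knave, Vik=knave, Dana=knight, Jack's claim "Vik is the same type as me, and Vik is a knight" comes out false where it would need to be true.)
So Jack must be a knave, making "Vik is the same type as me, and Vik is a knight" false. Taking Jack=knave, Otto=knave, Vik=knave, Dana=knight, each remaining statement checks out:
  Otto (knave): "Jack is a knight" — false. ✓
  Vik (knave): "Jack is a knave exactly when Dana is a knave" — false. ✓
  Dana (knight): "Otto is a knave" — true. ✓
This is the unique consistent assignment.

Knights: Dana. Knaves: Jack, Otto, and Vik.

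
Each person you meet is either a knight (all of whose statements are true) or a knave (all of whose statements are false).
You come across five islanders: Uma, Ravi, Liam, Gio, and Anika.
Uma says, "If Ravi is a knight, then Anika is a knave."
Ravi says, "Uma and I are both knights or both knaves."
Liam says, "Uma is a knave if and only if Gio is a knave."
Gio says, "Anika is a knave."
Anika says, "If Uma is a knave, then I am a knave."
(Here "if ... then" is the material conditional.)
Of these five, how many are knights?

The unique consistent assignment is Uma=knight, Ravi=knave, Liam=knave, Gio=knave, Anika=knight.
That has 2 knights.

2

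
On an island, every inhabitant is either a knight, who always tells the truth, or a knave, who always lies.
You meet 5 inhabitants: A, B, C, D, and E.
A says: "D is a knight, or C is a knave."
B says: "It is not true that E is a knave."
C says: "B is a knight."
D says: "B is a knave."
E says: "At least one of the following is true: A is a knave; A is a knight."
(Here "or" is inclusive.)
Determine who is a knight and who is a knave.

Knights: B, C, and E. Knaves: A and D.

As a knave, A's statement "D is a knight, or C is a knave" should be false; it is.
B is a knight, and the claim "it is not true that E is a knave" is indeed True.
As a knight, C's statement "B is a knight" should be True; it is.
D is a knave, so "B is a knave" must be false — and it is.
E is a knight, and the claim "at least one of the following is true: A is a knave; A is a knight" is indeed True.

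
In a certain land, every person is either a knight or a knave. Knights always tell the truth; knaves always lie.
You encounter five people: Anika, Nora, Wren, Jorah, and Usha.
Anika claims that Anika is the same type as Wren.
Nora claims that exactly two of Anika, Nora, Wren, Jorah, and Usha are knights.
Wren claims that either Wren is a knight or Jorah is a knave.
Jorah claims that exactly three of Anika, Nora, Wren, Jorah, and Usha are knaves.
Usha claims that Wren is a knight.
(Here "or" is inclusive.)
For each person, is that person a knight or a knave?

Anika is a knight, Nora is a knave, Wren is a knight, Jorah is a knave, and Usha is a knight.

Anika is a knight; "Anika is the same type as Wren" is true, as required.
Nora is a knave, and the claim "exactly two of Anika, Nora, Wren, Jorah, and Usha are knights" is indeed False.
Since Wren is a knight, "either Wren is a knight or Jorah is a knave" needs to be true, which holds.
Jorah (knave): "exactly three of Anika, Nora, Wren, Jorah, and Usha are knaves" — False. ✓
Since Usha is a knight, "Wren is a knight" needs to be true, which holds.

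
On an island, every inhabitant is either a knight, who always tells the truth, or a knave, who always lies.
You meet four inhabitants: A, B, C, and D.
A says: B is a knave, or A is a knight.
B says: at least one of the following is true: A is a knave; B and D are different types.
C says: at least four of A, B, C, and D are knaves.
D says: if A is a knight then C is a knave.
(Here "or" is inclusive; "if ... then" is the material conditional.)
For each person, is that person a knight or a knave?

A is a knave, B is a knight, C is a knave, and D is a knight.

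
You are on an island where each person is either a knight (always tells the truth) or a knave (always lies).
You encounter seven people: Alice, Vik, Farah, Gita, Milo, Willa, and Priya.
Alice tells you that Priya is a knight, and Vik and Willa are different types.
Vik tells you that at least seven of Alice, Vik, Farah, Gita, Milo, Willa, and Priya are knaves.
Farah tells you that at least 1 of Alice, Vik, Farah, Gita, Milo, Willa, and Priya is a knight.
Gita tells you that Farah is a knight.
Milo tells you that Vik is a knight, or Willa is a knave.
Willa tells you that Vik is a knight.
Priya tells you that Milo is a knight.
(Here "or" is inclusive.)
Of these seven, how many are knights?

4

The unique consistent assignment is Alice=knave, Vik=knave, Farah=knight, Gita=knight, Milo=knight, Willa=knave, Priya=knight.
That has 4 knights.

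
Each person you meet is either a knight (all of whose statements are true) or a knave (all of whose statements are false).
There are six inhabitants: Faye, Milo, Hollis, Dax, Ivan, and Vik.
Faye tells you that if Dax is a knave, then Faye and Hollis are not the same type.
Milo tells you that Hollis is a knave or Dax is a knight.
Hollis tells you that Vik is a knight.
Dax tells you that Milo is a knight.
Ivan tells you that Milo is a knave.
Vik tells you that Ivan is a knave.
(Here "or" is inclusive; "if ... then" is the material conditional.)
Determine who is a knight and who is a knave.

Faye is a knight, Milo is a knight, Hollis is a knight, Dax is a knight, Ivan is a knave, and Vik is a knight.

Faye is a knight; "if Dax is a knave, then Faye and Hollis are not the same type" is True, as required.
As a knight, Milo's statement "Hollis is a knave or Dax is a knight" should be True; it is.
Hollis is a knight, and the claim "Vik is a knight" is indeed True.
Dax is a knight; "Milo is a knight" is True, as required.
As a knave, Ivan's statement "Milo is a knave" should be false; it is.
Vik is a knight, and the claim "Ivan is a knave" is indeed True.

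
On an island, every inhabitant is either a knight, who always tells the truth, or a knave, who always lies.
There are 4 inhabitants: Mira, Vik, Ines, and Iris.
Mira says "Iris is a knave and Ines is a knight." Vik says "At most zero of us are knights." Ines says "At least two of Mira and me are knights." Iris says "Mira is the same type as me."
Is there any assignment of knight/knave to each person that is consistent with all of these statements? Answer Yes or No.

Yes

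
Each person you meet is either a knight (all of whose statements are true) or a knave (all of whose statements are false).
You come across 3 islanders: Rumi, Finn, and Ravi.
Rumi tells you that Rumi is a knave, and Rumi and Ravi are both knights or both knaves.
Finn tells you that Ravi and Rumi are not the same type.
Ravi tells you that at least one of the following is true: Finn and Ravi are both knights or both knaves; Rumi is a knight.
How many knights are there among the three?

2

The unique consistent assignment is Rumi=knave, Finn=knight, Ravi=knight.
That has 2 knights.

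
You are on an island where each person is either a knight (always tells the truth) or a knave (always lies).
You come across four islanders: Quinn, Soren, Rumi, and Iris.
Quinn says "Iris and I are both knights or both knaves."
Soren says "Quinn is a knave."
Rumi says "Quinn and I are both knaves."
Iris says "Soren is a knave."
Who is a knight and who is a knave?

Quinn is a knight, and the claim "Iris and I are both knights or both knaves" is indeed True.
Soren (knave): "Quinn is a knave" — False. ✓
Rumi is a knave, so "Quinn and I are both knaves" must be False — and it is.
Iris is a knight; "Soren is a knave" is True, as required.

Quinn is a knight, Soren is a knave, Rumi is a knave, and Iris is a knight.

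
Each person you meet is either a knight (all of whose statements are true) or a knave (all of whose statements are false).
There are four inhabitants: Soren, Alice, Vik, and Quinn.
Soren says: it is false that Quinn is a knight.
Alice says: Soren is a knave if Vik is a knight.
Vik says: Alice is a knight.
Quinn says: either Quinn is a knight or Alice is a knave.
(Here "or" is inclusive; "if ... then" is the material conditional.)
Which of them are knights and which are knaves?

Knights: Alice, Vik, and Quinn. Knaves: Soren.

Suppose Soren is a knight. Then Soren's statement "it is false that Quinn is a knight" would have to be true. Checking the 8 ways to assign the others, none is consistent with every speaker.
(For instance, with Alice=knight, Vik=knight, Quinn=knight, Soren's claim "it is false that Quinn is a knight" comes out false where it would need to be true.)
So Soren must be a knave, making "it is false that Quinn is a knight" false. Taking Soren=knave, Alice=knight, Vik=knight, Quinn=knight, each remaining statement checks out:
  Alice (knight): "Soren is a knave if Vik is a knight" — true. ✓
  Vik (knight): "Alice is a knight" — true. ✓
  Quinn (knight): "either Quinn is a knight or Alice is a knave" — true. ✓
This is the unique consistent assignment.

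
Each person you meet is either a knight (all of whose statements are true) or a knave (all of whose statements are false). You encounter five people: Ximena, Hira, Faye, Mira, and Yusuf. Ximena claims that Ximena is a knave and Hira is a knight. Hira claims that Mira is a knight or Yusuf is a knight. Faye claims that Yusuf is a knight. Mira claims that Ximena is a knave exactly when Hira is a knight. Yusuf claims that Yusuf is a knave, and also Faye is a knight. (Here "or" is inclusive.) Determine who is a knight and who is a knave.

Ximena is a knave, Hira is a knave, Faye is a knave, Mira is a knave, and Yusuf is a knave.

Suppose Ximena is a knight. Then Ximena's statement "Ximena is a knave and Hira is a knight" would have to be true. Checking the 16 ways to assign the others, none is consistent with every speaker.
(For instance, with Hira=knave, Faye=knave, Mira=knave, Yusuf=knave, Ximena's claim "Ximena is a knave and Hira is a knight" comes out false where it would need to be true.)
So Ximena must be a knave, making "Ximena is a knave and Hira is a knight" false. Taking Ximena=knave, Hira=knave, Faye=knave, Mira=knave, Yusuf=knave, each remaining statement checks out:
  Hira (knave): "Mira is a knight or Yusuf is a knight" — false. ✓
  Faye (knave): "Yusuf is a knight" — false. ✓
  Mira (knave): "Ximena is a knave exactly when Hira is a knight" — false. ✓
  Yusuf (knave): "Yusuf is a knave, and also Faye is a knight" — false. ✓
This is the unique consistent assignment.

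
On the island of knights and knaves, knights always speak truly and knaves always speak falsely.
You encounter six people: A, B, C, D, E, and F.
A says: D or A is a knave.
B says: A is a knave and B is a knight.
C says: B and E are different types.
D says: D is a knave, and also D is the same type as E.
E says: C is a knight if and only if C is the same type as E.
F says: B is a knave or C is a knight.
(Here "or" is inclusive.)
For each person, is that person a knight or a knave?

A is a knight, and the claim "D or A is a knave" is indeed true.
B is a knave; "A is a knave and B is a knight" is false, as required.
Since C is a knight, "B and E are different types" needs to be true, which holds.
D is a knave, so "D is a knave, and also D is the same type as E" must be false — and it is.
Since E is a knight, "C is a knight if and only if C is the same type as E" needs to be true, which holds.
F is a knight, so "B is a knave or C is a knight" must be true — and it is.

A is a knight, B is a knave, C is a knight, D is a knave, E is a knight, and F is a knight.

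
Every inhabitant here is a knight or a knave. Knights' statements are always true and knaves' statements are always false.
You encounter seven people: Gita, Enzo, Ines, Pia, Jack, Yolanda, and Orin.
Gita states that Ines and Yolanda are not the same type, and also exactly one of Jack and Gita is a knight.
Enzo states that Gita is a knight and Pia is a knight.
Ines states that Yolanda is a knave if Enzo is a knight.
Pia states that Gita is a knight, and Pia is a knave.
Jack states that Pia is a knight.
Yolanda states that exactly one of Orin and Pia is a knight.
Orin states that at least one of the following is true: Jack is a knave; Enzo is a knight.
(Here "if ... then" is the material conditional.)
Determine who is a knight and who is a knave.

Knights: Ines, Yolanda, and Orin. Knaves: Gita, Enzo, Pia, and Jack.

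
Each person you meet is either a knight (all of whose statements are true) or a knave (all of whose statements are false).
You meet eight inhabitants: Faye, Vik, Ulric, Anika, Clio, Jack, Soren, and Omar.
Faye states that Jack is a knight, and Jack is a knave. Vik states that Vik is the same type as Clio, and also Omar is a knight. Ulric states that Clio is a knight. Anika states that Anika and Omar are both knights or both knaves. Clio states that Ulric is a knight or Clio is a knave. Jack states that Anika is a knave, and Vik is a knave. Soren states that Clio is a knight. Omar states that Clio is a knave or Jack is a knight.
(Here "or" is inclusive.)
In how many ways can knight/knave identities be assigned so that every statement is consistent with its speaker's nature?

1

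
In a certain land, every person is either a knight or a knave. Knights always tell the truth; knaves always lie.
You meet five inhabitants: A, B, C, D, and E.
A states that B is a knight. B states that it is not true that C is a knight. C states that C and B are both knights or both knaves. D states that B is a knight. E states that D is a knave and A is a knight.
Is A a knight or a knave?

A is a knight.

Consistent assignments: {A=knight, B=knight, C=knave, D=knight, E=knave}
In every consistent assignment, A is a knight.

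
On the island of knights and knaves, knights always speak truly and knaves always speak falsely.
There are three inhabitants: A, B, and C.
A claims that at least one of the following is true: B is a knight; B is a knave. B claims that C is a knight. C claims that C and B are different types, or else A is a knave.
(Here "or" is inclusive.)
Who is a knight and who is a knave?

A is a knight, B is a knave, and C is a knave.

Suppose A is a knave. Then A's statement "at least one of the following is true: B is a knight; B is a knave" would have to be false. Checking the 4 ways to assign the others, none is consistent with every speaker.
(For instance, with B=knave, C=knave, A's claim "at least one of the following is true: B is a knight; B is a knave" comes out true where it would need to be false.)
So A must be a knight, making "at least one of the following is true: B is a knight; B is a knave" true. Taking A=knight, B=knave, C=knave, each remaining statement checks out:
  B (knave): "C is a knight" — false. ✓
  C (knave): "C and B are different types, or else A is a knave" — false. ✓
This is the unique consistent assignment.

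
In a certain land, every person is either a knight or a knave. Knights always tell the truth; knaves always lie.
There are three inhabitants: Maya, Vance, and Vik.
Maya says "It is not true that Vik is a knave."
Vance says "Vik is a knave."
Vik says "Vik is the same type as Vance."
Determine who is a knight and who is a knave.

Maya is a knave, Vance is a knight, and Vik is a knave.

Maya is a knave, and the claim "it is not true that Vik is a knave" is indeed False.
Since Vance is a knight, "Vik is a knave" needs to be True, which holds.
As a knave, Vik's statement "Vik is the same type as Vance" should be False; it is.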